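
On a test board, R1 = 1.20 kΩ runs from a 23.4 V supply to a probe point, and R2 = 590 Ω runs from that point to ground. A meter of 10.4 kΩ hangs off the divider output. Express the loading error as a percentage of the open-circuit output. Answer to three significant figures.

3.66 %

The divider's output (Thévenin) resistance is R1‖R2 = 395.5 Ω.
Fractional drop under load = R_th/(R_th + R_L) = 395.5 / (395.5 + 10400) = 0.03664.
So the output falls by 3.66 %.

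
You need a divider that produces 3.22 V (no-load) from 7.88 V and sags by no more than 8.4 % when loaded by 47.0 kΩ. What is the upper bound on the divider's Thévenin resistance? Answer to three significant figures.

R_th ≤ 4.31 kΩ

Loading drop = R_th/(R_th + R_L) ≤ 0.0840, so R_th ≤ R_L · ε/(1−ε) = 47.0 kΩ × 0.0840/0.9160 = 4.31 kΩ.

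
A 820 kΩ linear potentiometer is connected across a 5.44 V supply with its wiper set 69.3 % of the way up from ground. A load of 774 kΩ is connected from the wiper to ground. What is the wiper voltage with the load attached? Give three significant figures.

The wiper splits the pot into (1−α)R = 251.7 kΩ above and αR = 568.3 kΩ below.
Lower section ‖ load = 327.7 kΩ.
V_wiper = 5.44 × 327.7/(251.7 + 327.7) = 3.08 V.

V ≈ 3.08 V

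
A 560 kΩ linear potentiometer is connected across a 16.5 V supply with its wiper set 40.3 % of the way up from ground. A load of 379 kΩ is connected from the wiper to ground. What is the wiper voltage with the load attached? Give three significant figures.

V ≈ 4.91 V

The wiper splits the pot into (1−α)R = 334.3 kΩ above and αR = 225.7 kΩ below.
Lower section ‖ load = 141.5 kΩ.
V_wiper = 16.5 × 141.5/(334.3 + 141.5) = 4.91 V.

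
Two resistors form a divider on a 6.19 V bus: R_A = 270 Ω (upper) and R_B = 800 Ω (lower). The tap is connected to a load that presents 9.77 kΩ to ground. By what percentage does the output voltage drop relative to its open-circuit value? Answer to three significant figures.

The divider's output (Thévenin) resistance is R_A‖R_B = 201.9 Ω.
Fractional drop under load = R_th/(R_th + R_L) = 201.9 / (201.9 + 9770) = 0.02024.
So the output falls by 2.02 %.

2.02 %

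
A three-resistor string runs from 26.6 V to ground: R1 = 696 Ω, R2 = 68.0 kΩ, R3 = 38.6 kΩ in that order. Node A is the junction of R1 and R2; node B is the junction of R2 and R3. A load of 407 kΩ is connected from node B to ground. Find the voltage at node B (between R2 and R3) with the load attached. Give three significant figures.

V ≈ 9.02 V

At node B, R3 is in parallel with the load: R3‖R_L = 35260 Ω.
Below node A the resistance is R2 + (R3‖R_L) = 103300 Ω, so V_A = 26.6 × 103300/104000 = 26.42 V.
Then V_B = V_A × (R3‖R_L)/(R2 + R3‖R_L) = 26.42 × 35260/103300 = 9.02 V.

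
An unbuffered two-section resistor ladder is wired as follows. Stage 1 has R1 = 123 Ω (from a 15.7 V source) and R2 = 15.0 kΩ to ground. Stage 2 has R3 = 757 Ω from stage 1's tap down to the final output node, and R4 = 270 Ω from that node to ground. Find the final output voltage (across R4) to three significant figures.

V_out ≈ 3.66 V

Stage 2 presents R3+R4 = 1027 Ω as a load on stage 1's tap.
Stage 1's lower leg becomes R2‖(R3+R4) = 961.2 Ω, so V_mid = 15.7 × 961.2/1084 = 13.92 V.
Stage 2 is itself unloaded: V_out = V_mid × R4/(R3+R4) = 13.92 × 270/1027 = 3.66 V.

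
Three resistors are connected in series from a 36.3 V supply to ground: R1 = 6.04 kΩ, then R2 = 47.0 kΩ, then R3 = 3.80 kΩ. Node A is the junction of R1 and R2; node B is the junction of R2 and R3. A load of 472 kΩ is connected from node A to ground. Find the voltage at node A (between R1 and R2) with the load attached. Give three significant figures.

Below node A the series string R2+R3 = 50.80 kΩ sits in parallel with the 472 kΩ load: 45.86 kΩ.
V_A = 36.3 × 45.86/(6.04 + 45.86) = 32.1 V.

V ≈ 32.1 V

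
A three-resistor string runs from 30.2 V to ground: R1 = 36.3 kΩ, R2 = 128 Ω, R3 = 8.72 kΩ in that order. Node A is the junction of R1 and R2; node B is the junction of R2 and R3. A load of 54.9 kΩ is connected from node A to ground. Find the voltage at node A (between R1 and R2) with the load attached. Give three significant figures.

V ≈ 5.24 V

Below node A the series string R2+R3 = 8848 Ω sits in parallel with the 54900 Ω load: 7620 Ω.
V_A = 30.2 × 7620/(36300 + 7620) = 5.24 V.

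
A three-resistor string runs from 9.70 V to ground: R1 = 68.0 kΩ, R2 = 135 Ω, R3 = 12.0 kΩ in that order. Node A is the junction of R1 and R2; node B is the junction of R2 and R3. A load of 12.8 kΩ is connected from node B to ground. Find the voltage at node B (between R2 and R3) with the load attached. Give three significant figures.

At node B, R3 is in parallel with the load: R3‖R_L = 6194 Ω.
Below node A the resistance is R2 + (R3‖R_L) = 6329 Ω, so V_A = 9.70 × 6329/74330 = 0.8259 V.
Then V_B = V_A × (R3‖R_L)/(R2 + R3‖R_L) = 0.8259 × 6194/6329 = 0.808 V.

V ≈ 0.808 V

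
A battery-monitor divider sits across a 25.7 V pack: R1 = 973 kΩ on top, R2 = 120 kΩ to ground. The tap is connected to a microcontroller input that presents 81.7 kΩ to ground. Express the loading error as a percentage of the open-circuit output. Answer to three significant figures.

Unloaded V = 25.7 × 120/1093 = 2.822 V.
Loaded: R2‖R_L = 48.61 kΩ, giving V = 25.7 × 48.61/1022 = 1.223 V.
Drop = (2.822 − 1.223) / 2.822 = 56.7 %.

56.7 %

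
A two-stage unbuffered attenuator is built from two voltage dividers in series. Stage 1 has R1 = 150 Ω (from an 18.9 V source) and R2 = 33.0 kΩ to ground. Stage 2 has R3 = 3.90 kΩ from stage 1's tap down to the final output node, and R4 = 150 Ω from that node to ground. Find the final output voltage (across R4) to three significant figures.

Stage 2 presents R3+R4 = 4050 Ω as a load on stage 1's tap.
Stage 1's lower leg becomes R2‖(R3+R4) = 3607 Ω, so V_mid = 18.9 × 3607/3757 = 18.15 V.
Stage 2 is itself unloaded: V_out = V_mid × R4/(R3+R4) = 18.15 × 150/4050 = 0.672 V.

V_out ≈ 0.672 V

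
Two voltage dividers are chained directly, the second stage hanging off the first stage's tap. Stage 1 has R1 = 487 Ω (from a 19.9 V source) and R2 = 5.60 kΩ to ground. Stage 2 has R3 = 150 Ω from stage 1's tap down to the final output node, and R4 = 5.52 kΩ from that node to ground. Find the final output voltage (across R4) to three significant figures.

V_out ≈ 16.5 V

Stage 2 presents R3+R4 = 5670 Ω as a load on stage 1's tap.
Stage 1's lower leg becomes R2‖(R3+R4) = 2817 Ω, so V_mid = 19.9 × 2817/3304 = 16.97 V.
Stage 2 is itself unloaded: V_out = V_mid × R4/(R3+R4) = 16.97 × 5520/5670 = 16.5 V.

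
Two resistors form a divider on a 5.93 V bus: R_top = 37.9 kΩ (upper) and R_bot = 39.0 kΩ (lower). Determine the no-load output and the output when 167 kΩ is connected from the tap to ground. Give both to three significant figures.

Unloaded: 3.01 V; loaded: 2.70 V

Open-circuit: V = 5.93 × 39.0/(37.9 + 39.0) = 3.01 V.
With the load, R_bot becomes R_bot‖R_L = 31.62 kΩ, so V = 5.93 × 31.62/69.52 = 2.70 V.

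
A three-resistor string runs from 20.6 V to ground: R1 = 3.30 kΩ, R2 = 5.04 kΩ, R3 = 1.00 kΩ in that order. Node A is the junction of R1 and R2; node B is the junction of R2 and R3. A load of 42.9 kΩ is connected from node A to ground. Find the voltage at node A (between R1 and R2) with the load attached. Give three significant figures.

Below node A the series string R2+R3 = 6.040 kΩ sits in parallel with the 42.9 kΩ load: 5.295 kΩ.
V_A = 20.6 × 5.295/(3.30 + 5.295) = 12.7 V.

V ≈ 12.7 V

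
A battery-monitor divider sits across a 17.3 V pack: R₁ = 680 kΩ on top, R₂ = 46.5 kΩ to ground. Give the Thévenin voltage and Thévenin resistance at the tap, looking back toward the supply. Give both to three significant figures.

V_th = 1.11 V, R_th = 43.5 kΩ

V_th is the open-circuit tap voltage: 17.3 × 46.5/(680 + 46.5) = 1.11 V.
With the supply zeroed, R₁ and R₂ appear in parallel from the tap: R_th = R₁‖R₂ = (680 × 46.5)/726.5 = 43.5 kΩ.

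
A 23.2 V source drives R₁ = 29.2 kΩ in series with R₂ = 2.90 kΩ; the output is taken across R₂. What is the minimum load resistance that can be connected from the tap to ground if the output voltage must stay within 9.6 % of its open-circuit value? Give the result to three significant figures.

R_L(min) ≈ 24.8 kΩ

Output resistance R_th = R₁‖R₂ = (29.2 × 2.90)/32.10 = 2.638 kΩ.
The fractional drop is R_th/(R_th + R_L); requiring this ≤ 0.0960 gives R_L ≥ R_th(1/0.0960 − 1) = 2.638 × 9.417 = 24.8 kΩ.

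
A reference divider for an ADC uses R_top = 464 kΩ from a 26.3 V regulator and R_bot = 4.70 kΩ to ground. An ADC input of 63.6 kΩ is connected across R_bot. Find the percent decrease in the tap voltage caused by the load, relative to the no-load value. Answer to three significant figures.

The divider's output (Thévenin) resistance is R_top‖R_bot = 4.653 kΩ.
Fractional drop under load = R_th/(R_th + R_L) = 4.653 / (4.653 + 63.6) = 0.06817.
So the output falls by 6.82 %.

6.82 %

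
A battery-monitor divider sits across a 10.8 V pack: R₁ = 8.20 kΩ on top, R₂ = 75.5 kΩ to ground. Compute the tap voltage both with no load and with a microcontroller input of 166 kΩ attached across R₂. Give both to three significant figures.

Open-circuit: V = 10.8 × 75.5/(8.20 + 75.5) = 9.74 V.
With the load, R₂ becomes R₂‖R_L = 51.90 kΩ, so V = 10.8 × 51.90/60.10 = 9.33 V.

Unloaded: 9.74 V; loaded: 9.33 V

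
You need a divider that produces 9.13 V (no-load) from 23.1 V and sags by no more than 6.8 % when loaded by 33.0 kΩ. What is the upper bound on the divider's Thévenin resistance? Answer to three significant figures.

Loading drop = R_th/(R_th + R_L) ≤ 0.0680, so R_th ≤ R_L · ε/(1−ε) = 33.0 kΩ × 0.0680/0.9320 = 2.41 kΩ.

R_th ≤ 2.41 kΩ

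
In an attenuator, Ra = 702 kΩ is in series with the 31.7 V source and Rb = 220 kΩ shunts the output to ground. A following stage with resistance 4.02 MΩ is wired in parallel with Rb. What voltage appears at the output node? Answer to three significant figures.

The load sits in parallel with Rb: Rb‖R_L = (220 × 4020) / (220 + 4020) = 208.6 kΩ.
V_out = 31.7 × 208.6 / (702 + 208.6) = 31.7 × 208.6/910.6 = 7.26 V.
(Unloaded it would have been 7.56 V.)

V_out ≈ 7.26 V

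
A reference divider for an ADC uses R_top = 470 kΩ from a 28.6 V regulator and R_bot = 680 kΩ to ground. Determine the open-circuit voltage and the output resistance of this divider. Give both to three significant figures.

V_th = 16.9 V, R_th = 278 kΩ

V_th is the open-circuit tap voltage: 28.6 × 680/(470 + 680) = 16.9 V.
With the supply zeroed, R_top and R_bot appear in parallel from the tap: R_th = R_top‖R_bot = (470 × 680)/1150 = 278 kΩ.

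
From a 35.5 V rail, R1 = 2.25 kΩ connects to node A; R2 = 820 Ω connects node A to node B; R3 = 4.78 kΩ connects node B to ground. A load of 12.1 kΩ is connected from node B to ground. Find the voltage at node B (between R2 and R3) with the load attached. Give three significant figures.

At node B, R3 is in parallel with the load: R3‖R_L = 3426 Ω.
Below node A the resistance is R2 + (R3‖R_L) = 4246 Ω, so V_A = 35.5 × 4246/6496 = 23.20 V.
Then V_B = V_A × (R3‖R_L)/(R2 + R3‖R_L) = 23.20 × 3426/4246 = 18.7 V.

V ≈ 18.7 V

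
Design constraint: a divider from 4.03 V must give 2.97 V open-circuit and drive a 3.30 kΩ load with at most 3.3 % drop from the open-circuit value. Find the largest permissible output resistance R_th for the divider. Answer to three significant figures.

Loading drop = R_th/(R_th + R_L) ≤ 0.0330, so R_th ≤ R_L · ε/(1−ε) = 3.30 kΩ × 0.0330/0.9670 = 113 Ω.

R_th ≤ 113 Ω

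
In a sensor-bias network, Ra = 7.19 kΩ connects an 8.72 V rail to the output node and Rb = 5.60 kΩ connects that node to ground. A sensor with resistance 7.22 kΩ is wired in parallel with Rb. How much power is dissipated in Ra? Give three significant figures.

Total resistance from the source is Ra + (Rb‖R_L) = 10.34 kΩ, so I = 8.72/10.34 kΩ = 0.8430 mA.
P = I²·Ra = (0.8430 mA)² × 7.19 kΩ = 5.11 mW.

P ≈ 5.11 mW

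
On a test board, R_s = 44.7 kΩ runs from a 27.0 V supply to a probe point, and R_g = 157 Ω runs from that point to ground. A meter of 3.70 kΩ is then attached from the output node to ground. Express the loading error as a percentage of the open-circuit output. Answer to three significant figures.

The divider's output (Thévenin) resistance is R_s‖R_g = 156.5 Ω.
Fractional drop under load = R_th/(R_th + R_L) = 156.5 / (156.5 + 3700) = 0.04057.
So the output falls by 4.06 %.

4.06 %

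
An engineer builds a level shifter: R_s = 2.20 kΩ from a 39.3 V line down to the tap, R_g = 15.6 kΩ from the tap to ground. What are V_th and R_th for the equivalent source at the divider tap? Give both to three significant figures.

V_th is the open-circuit tap voltage: 39.3 × 15.6/(2.20 + 15.6) = 34.4 V.
With the supply zeroed, R_s and R_g appear in parallel from the tap: R_th = R_s‖R_g = (2.20 × 15.6)/17.80 = 1.93 kΩ.

V_th = 34.4 V, R_th = 1.93 kΩ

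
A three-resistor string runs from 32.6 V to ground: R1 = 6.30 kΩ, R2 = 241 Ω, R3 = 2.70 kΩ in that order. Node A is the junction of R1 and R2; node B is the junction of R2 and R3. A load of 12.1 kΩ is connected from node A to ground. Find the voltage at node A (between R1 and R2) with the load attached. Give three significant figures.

Below node A the series string R2+R3 = 2941 Ω sits in parallel with the 12100 Ω load: 2366 Ω.
V_A = 32.6 × 2366/(6300 + 2366) = 8.90 V.

V ≈ 8.90 V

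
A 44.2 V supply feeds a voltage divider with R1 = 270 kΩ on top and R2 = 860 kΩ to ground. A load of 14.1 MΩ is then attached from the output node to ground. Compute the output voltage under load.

The load sits in parallel with R2: R2‖R_L = (860 × 14100) / (860 + 14100) = 810.6 kΩ.
V_out = 44.2 × 810.6 / (270 + 810.6) = 44.2 × 810.6/1081 = 33.2 V.

V_out ≈ 33.2 V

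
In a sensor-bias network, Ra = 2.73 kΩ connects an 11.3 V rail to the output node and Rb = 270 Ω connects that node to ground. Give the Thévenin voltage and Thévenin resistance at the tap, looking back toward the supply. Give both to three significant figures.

V_th is the open-circuit tap voltage: 11.3 × 270/(2730 + 270) = 1.02 V.
With the supply zeroed, Ra and Rb appear in parallel from the tap: R_th = Ra‖Rb = (2730 × 270)/3000 = 246 Ω.

V_th = 1.02 V, R_th = 246 Ω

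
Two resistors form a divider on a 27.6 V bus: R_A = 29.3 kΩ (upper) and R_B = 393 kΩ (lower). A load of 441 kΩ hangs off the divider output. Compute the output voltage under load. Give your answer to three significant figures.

The load sits in parallel with R_B: R_B‖R_L = (393 × 441) / (393 + 441) = 207.8 kΩ.
V_out = 27.6 × 207.8 / (29.3 + 207.8) = 27.6 × 207.8/237.1 = 24.2 V.

V_out ≈ 24.2 V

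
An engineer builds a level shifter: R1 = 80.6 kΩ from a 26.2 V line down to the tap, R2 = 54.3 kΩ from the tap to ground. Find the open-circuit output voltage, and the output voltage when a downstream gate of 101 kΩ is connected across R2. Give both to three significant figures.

Unloaded: 10.5 V; loaded: 7.98 V

Open-circuit: V = 26.2 × 54.3/(80.6 + 54.3) = 10.5 V.
With the load, R2 becomes R2‖R_L = 35.31 kΩ, so V = 26.2 × 35.31/115.9 = 7.98 V.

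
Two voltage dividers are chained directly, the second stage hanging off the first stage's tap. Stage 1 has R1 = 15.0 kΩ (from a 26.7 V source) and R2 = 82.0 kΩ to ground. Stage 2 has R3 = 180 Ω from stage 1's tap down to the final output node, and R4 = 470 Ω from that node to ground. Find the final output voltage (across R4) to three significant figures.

V_out ≈ 0.796 V

Stage 2 presents R3+R4 = 650.0 Ω as a load on stage 1's tap.
Stage 1's lower leg becomes R2‖(R3+R4) = 644.9 Ω, so V_mid = 26.7 × 644.9/15640 = 1.101 V.
Stage 2 is itself unloaded: V_out = V_mid × R4/(R3+R4) = 1.101 × 470/650.0 = 0.796 V.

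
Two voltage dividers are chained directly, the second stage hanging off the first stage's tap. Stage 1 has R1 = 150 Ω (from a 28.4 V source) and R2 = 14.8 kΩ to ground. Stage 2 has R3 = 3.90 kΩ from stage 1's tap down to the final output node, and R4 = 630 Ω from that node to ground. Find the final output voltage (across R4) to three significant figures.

Stage 2 presents R3+R4 = 4530 Ω as a load on stage 1's tap.
Stage 1's lower leg becomes R2‖(R3+R4) = 3468 Ω, so V_mid = 28.4 × 3468/3618 = 27.22 V.
Stage 2 is itself unloaded: V_out = V_mid × R4/(R3+R4) = 27.22 × 630/4530 = 3.79 V.

V_out ≈ 3.79 V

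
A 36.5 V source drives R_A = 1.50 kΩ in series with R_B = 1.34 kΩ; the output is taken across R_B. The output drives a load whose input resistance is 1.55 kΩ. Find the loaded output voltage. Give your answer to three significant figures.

V_out ≈ 11.8 V

The load sits in parallel with R_B: R_B‖R_L = (1.34 × 1.55) / (1.34 + 1.55) = 0.7187 kΩ.
V_out = 36.5 × 0.7187 / (1.50 + 0.7187) = 36.5 × 0.7187/2.219 = 11.8 V.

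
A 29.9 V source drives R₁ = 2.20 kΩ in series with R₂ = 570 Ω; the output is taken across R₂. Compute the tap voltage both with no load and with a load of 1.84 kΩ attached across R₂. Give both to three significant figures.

Open-circuit: V = 29.9 × 570/(2200 + 570) = 6.15 V.
With the load, R₂ becomes R₂‖R_L = 435.2 Ω, so V = 29.9 × 435.2/2635 = 4.94 V.

Unloaded: 6.15 V; loaded: 4.94 V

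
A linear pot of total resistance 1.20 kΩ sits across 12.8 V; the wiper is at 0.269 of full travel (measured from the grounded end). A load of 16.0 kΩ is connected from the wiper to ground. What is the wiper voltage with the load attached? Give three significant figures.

V ≈ 3.39 V

The wiper splits the pot into (1−α)R = 877.2 Ω above and αR = 322.8 Ω below.
Lower section ‖ load = 316.4 Ω.
V_wiper = 12.8 × 316.4/(877.2 + 316.4) = 3.39 V.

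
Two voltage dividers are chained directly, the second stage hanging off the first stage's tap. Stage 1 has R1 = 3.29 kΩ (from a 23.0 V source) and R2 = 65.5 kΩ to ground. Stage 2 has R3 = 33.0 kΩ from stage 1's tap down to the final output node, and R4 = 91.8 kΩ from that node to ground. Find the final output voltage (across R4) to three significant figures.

Stage 2 presents R3+R4 = 124.8 kΩ as a load on stage 1's tap.
Stage 1's lower leg becomes R2‖(R3+R4) = 42.96 kΩ, so V_mid = 23.0 × 42.96/46.25 = 21.36 V.
Stage 2 is itself unloaded: V_out = V_mid × R4/(R3+R4) = 21.36 × 91.8/124.8 = 15.7 V.

V_out ≈ 15.7 V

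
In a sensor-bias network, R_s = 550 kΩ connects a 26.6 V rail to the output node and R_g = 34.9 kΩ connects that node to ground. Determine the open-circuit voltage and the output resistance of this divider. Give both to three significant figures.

V_th = 1.59 V, R_th = 32.8 kΩ

V_th is the open-circuit tap voltage: 26.6 × 34.9/(550 + 34.9) = 1.59 V.
With the supply zeroed, R_s and R_g appear in parallel from the tap: R_th = R_s‖R_g = (550 × 34.9)/584.9 = 32.8 kΩ.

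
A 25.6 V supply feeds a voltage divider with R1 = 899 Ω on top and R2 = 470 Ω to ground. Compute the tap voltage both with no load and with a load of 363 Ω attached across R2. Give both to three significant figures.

Open-circuit: V = 25.6 × 470/(899 + 470) = 8.79 V.
With the load, R2 becomes R2‖R_L = 204.8 Ω, so V = 25.6 × 204.8/1104 = 4.75 V.

Unloaded: 8.79 V; loaded: 4.75 V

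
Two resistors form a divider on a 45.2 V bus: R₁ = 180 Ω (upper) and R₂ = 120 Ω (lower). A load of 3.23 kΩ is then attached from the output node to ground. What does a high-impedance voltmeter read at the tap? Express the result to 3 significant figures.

The load sits in parallel with R₂: R₂‖R_L = (120 × 3230) / (120 + 3230) = 115.7 Ω.
V_out = 45.2 × 115.7 / (180 + 115.7) = 45.2 × 115.7/295.7 = 17.7 V.
(Unloaded it would have been 18.1 V.)

V_out ≈ 17.7 V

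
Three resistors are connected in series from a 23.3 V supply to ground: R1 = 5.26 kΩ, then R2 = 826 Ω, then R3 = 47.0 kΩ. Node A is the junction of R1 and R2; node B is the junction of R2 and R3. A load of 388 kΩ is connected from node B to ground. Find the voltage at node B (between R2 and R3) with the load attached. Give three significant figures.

V ≈ 20.3 V

At node B, R3 is in parallel with the load: R3‖R_L = 41920 Ω.
Below node A the resistance is R2 + (R3‖R_L) = 42750 Ω, so V_A = 23.3 × 42750/48010 = 20.75 V.
Then V_B = V_A × (R3‖R_L)/(R2 + R3‖R_L) = 20.75 × 41920/42750 = 20.3 V.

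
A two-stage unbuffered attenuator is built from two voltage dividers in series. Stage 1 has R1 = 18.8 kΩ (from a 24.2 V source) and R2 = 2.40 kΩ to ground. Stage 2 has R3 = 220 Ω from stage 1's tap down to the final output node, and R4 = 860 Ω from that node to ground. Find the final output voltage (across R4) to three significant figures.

Stage 2 presents R3+R4 = 1080 Ω as a load on stage 1's tap.
Stage 1's lower leg becomes R2‖(R3+R4) = 744.8 Ω, so V_mid = 24.2 × 744.8/19540 = 0.9222 V.
Stage 2 is itself unloaded: V_out = V_mid × R4/(R3+R4) = 0.9222 × 860/1080 = 0.734 V.

V_out ≈ 0.734 V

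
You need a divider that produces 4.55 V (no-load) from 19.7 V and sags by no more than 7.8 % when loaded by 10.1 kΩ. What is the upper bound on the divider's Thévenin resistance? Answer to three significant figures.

R_th ≤ 854 Ω

Loading drop = R_th/(R_th + R_L) ≤ 0.0780, so R_th ≤ R_L · ε/(1−ε) = 10.1 kΩ × 0.0780/0.9220 = 854 Ω.
(Any R1, R2 with R2/(R1+R2) = 0.231 and R1‖R2 ≤ 854 Ω will meet the spec.)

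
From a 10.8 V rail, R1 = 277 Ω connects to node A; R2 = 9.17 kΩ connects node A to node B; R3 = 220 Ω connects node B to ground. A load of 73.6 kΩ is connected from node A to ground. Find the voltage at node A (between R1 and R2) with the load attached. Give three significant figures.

V ≈ 10.5 V

Below node A the series string R2+R3 = 9390 Ω sits in parallel with the 73600 Ω load: 8328 Ω.
V_A = 10.8 × 8328/(277 + 8328) = 10.5 V.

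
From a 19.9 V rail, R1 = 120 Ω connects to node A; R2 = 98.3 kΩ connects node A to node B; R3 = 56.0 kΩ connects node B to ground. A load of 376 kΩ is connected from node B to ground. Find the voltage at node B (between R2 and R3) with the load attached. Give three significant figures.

V ≈ 6.59 V

At node B, R3 is in parallel with the load: R3‖R_L = 48740 Ω.
Below node A the resistance is R2 + (R3‖R_L) = 147000 Ω, so V_A = 19.9 × 147000/147200 = 19.88 V.
Then V_B = V_A × (R3‖R_L)/(R2 + R3‖R_L) = 19.88 × 48740/147000 = 6.59 V.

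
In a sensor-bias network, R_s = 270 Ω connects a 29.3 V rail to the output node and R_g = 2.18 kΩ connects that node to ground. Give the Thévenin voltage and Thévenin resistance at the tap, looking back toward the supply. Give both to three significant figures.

V_th = 26.1 V, R_th = 240 Ω

V_th is the open-circuit tap voltage: 29.3 × 2180/(270 + 2180) = 26.1 V.
With the supply zeroed, R_s and R_g appear in parallel from the tap: R_th = R_s‖R_g = (270 × 2180)/2450 = 240 Ω.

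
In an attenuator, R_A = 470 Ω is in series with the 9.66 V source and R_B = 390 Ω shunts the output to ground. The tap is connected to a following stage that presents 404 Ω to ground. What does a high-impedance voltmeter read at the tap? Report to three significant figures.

V_out ≈ 2.87 V

The load sits in parallel with R_B: R_B‖R_L = (390 × 404) / (390 + 404) = 198.4 Ω.
V_out = 9.66 × 198.4 / (470 + 198.4) = 9.66 × 198.4/668.4 = 2.87 V.
(Unloaded it would have been 4.38 V.)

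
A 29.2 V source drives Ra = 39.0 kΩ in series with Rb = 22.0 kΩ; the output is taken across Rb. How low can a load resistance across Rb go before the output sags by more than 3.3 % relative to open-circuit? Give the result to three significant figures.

Output resistance R_th = Ra‖Rb = (39.0 × 22.0)/61.00 = 14.07 kΩ.
The fractional drop is R_th/(R_th + R_L); requiring this ≤ 0.0330 gives R_L ≥ R_th(1/0.0330 − 1) = 14.07 × 29.30 = 412 kΩ.

R_L(min) ≈ 412 kΩ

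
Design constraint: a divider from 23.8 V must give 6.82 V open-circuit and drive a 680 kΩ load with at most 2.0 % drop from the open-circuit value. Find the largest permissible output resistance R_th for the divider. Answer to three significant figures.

R_th ≤ 13.9 kΩ

Loading drop = R_th/(R_th + R_L) ≤ 0.0200, so R_th ≤ R_L · ε/(1−ε) = 680 kΩ × 0.0200/0.9800 = 13.9 kΩ.
(Any R1, R2 with R2/(R1+R2) = 0.287 and R1‖R2 ≤ 13.9 kΩ will meet the spec.)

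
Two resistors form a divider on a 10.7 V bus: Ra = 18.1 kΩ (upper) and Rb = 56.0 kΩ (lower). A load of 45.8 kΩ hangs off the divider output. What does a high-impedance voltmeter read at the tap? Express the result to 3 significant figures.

V_out ≈ 6.23 V

The load sits in parallel with Rb: Rb‖R_L = (56.0 × 45.8) / (56.0 + 45.8) = 25.19 kΩ.
V_out = 10.7 × 25.19 / (18.1 + 25.19) = 10.7 × 25.19/43.29 = 6.23 V.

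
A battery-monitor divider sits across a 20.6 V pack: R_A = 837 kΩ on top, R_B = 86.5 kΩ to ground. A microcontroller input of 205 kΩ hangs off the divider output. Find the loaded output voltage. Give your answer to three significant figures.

V_out ≈ 1.40 V

The load sits in parallel with R_B: R_B‖R_L = (86.5 × 205) / (86.5 + 205) = 60.83 kΩ.
V_out = 20.6 × 60.83 / (837 + 60.83) = 20.6 × 60.83/897.8 = 1.40 V.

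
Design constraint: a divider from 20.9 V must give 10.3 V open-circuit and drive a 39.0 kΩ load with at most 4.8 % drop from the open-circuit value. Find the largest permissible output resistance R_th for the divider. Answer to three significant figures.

R_th ≤ 1.97 kΩ

Loading drop = R_th/(R_th + R_L) ≤ 0.0480, so R_th ≤ R_L · ε/(1−ε) = 39.0 kΩ × 0.0480/0.9520 = 1.97 kΩ.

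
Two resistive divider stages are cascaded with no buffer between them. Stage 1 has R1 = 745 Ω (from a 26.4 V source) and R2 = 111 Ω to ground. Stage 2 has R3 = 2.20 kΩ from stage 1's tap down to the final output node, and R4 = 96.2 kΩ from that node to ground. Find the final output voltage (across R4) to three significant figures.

Stage 2 presents R3+R4 = 98400 Ω as a load on stage 1's tap.
Stage 1's lower leg becomes R2‖(R3+R4) = 110.9 Ω, so V_mid = 26.4 × 110.9/855.9 = 3.420 V.
Stage 2 is itself unloaded: V_out = V_mid × R4/(R3+R4) = 3.420 × 96200/98400 = 3.34 V.

V_out ≈ 3.34 V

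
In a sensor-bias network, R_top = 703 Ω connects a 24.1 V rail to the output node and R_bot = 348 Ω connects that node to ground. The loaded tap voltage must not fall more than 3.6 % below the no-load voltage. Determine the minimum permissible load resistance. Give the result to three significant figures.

Output resistance R_th = R_top‖R_bot = (703 × 348)/1051 = 232.8 Ω.
The fractional drop is R_th/(R_th + R_L); requiring this ≤ 0.0360 gives R_L ≥ R_th(1/0.0360 − 1) = 232.8 × 26.78 = 6.23 kΩ.

R_L(min) ≈ 6.23 kΩ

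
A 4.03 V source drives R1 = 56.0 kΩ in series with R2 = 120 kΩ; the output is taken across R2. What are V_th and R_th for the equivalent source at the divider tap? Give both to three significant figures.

V_th is the open-circuit tap voltage: 4.03 × 120/(56.0 + 120) = 2.75 V.
With the supply zeroed, R1 and R2 appear in parallel from the tap: R_th = R1‖R2 = (56.0 × 120)/176.0 = 38.2 kΩ.

V_th = 2.75 V, R_th = 38.2 kΩ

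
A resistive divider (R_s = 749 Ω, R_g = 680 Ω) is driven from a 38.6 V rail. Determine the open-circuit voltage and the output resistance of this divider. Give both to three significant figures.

V_th is the open-circuit tap voltage: 38.6 × 680/(749 + 680) = 18.4 V.
With the supply zeroed, R_s and R_g appear in parallel from the tap: R_th = R_s‖R_g = (749 × 680)/1429 = 356 Ω.

V_th = 18.4 V, R_th = 356 Ω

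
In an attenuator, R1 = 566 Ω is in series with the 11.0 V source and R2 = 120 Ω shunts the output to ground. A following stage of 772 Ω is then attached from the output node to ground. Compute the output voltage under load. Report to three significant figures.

The load sits in parallel with R2: R2‖R_L = (120 × 772) / (120 + 772) = 103.9 Ω.
V_out = 11.0 × 103.9 / (566 + 103.9) = 11.0 × 103.9/669.9 = 1.71 V.
(Unloaded it would have been 1.92 V.)

V_out ≈ 1.71 V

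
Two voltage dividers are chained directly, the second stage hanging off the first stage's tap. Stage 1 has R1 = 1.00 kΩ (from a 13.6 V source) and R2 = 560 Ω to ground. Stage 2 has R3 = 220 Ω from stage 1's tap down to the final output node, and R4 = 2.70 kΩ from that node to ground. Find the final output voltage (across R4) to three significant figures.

V_out ≈ 4.02 V

Stage 2 presents R3+R4 = 2920 Ω as a load on stage 1's tap.
Stage 1's lower leg becomes R2‖(R3+R4) = 469.9 Ω, so V_mid = 13.6 × 469.9/1470 = 4.348 V.
Stage 2 is itself unloaded: V_out = V_mid × R4/(R3+R4) = 4.348 × 2700/2920 = 4.02 V.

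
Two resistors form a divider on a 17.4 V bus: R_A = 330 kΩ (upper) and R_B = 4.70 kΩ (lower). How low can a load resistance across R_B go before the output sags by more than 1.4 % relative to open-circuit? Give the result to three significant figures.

R_L(min) ≈ 326 kΩ

Output resistance R_th = R_A‖R_B = (330 × 4.70)/334.7 = 4.634 kΩ.
The fractional drop is R_th/(R_th + R_L); requiring this ≤ 0.0140 gives R_L ≥ R_th(1/0.0140 − 1) = 4.634 × 70.43 = 326 kΩ.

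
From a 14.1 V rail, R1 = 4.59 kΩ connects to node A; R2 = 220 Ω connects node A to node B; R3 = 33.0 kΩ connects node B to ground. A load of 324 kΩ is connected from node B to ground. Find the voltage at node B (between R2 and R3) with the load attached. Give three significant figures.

At node B, R3 is in parallel with the load: R3‖R_L = 29950 Ω.
Below node A the resistance is R2 + (R3‖R_L) = 30170 Ω, so V_A = 14.1 × 30170/34760 = 12.24 V.
Then V_B = V_A × (R3‖R_L)/(R2 + R3‖R_L) = 12.24 × 29950/30170 = 12.1 V.

V ≈ 12.1 V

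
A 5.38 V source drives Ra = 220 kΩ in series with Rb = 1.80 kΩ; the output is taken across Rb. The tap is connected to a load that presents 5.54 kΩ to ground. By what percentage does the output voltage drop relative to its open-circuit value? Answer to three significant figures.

24.4 %

The divider's output (Thévenin) resistance is Ra‖Rb = 1.785 kΩ.
Fractional drop under load = R_th/(R_th + R_L) = 1.785 / (1.785 + 5.54) = 0.2437.
So the output falls by 24.4 %.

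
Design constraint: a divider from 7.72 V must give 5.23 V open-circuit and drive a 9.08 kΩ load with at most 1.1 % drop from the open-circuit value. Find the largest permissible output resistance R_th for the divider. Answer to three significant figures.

Loading drop = R_th/(R_th + R_L) ≤ 0.0110, so R_th ≤ R_L · ε/(1−ε) = 9.08 kΩ × 0.0110/0.9890 = 101 Ω.

R_th ≤ 101 Ω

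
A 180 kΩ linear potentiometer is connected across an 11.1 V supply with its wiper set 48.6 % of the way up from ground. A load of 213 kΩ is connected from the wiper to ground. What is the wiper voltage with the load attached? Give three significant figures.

V ≈ 4.45 V

The wiper splits the pot into (1−α)R = 92.52 kΩ above and αR = 87.48 kΩ below.
Lower section ‖ load = 62.01 kΩ.
V_wiper = 11.1 × 62.01/(92.52 + 62.01) = 4.45 V.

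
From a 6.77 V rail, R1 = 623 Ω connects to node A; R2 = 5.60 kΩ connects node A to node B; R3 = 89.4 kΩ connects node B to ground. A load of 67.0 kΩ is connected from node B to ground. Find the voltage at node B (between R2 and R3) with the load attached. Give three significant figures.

At node B, R3 is in parallel with the load: R3‖R_L = 38300 Ω.
Below node A the resistance is R2 + (R3‖R_L) = 43900 Ω, so V_A = 6.77 × 43900/44520 = 6.675 V.
Then V_B = V_A × (R3‖R_L)/(R2 + R3‖R_L) = 6.675 × 38300/43900 = 5.82 V.

V ≈ 5.82 V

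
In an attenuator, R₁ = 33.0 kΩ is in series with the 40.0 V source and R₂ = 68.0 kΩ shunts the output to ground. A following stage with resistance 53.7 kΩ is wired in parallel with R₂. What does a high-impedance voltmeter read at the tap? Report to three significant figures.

The load sits in parallel with R₂: R₂‖R_L = (68.0 × 53.7) / (68.0 + 53.7) = 30.00 kΩ.
V_out = 40.0 × 30.00 / (33.0 + 30.00) = 40.0 × 30.00/63.00 = 19.0 V.

V_out ≈ 19.0 V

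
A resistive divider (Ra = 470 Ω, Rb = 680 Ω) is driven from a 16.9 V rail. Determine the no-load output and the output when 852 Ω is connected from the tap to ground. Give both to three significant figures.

Unloaded: 9.99 V; loaded: 7.54 V

Open-circuit: V = 16.9 × 680/(470 + 680) = 9.99 V.
With the load, Rb becomes Rb‖R_L = 378.2 Ω, so V = 16.9 × 378.2/848.2 = 7.54 V.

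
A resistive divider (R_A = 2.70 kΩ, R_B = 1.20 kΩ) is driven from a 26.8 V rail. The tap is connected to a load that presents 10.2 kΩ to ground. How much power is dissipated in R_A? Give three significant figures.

Total resistance from the source is R_A + (R_B‖R_L) = 3.774 kΩ, so I = 26.8/3.774 kΩ = 7.102 mA.
P = I²·R_A = (7.102 mA)² × 2.70 kΩ = 136 mW.

P ≈ 136 mW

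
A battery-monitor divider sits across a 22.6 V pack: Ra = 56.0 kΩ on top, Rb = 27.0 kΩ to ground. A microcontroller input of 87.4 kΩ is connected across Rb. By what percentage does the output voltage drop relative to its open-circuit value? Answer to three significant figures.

17.2 %

The divider's output (Thévenin) resistance is Ra‖Rb = 18.22 kΩ.
Fractional drop under load = R_th/(R_th + R_L) = 18.22 / (18.22 + 87.4) = 0.1725.
So the output falls by 17.2 %.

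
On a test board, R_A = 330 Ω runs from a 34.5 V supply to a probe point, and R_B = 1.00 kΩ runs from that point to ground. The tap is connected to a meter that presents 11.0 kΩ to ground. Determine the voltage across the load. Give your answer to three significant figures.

The load sits in parallel with R_B: R_B‖R_L = (1000 × 11000) / (1000 + 11000) = 916.7 Ω.
V_out = 34.5 × 916.7 / (330 + 916.7) = 34.5 × 916.7/1247 = 25.4 V.

V_out ≈ 25.4 V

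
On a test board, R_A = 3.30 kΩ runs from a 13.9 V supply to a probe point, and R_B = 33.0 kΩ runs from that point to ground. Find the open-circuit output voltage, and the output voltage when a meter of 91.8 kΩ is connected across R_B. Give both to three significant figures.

Unloaded: 12.6 V; loaded: 12.2 V

Open-circuit: V = 13.9 × 33.0/(3.30 + 33.0) = 12.6 V.
With the load, R_B becomes R_B‖R_L = 24.27 kΩ, so V = 13.9 × 24.27/27.57 = 12.2 V.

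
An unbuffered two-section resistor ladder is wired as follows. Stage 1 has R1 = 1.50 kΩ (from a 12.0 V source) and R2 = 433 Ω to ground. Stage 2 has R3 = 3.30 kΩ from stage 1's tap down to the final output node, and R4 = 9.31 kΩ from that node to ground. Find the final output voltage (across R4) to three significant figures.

Stage 2 presents R3+R4 = 12610 Ω as a load on stage 1's tap.
Stage 1's lower leg becomes R2‖(R3+R4) = 418.6 Ω, so V_mid = 12.0 × 418.6/1919 = 2.618 V.
Stage 2 is itself unloaded: V_out = V_mid × R4/(R3+R4) = 2.618 × 9310/12610 = 1.93 V.

V_out ≈ 1.93 V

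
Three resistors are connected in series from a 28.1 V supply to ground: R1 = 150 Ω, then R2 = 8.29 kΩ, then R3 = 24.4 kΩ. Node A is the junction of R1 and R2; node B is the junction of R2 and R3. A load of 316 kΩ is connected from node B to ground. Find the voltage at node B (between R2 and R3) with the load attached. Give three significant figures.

At node B, R3 is in parallel with the load: R3‖R_L = 22650 Ω.
Below node A the resistance is R2 + (R3‖R_L) = 30940 Ω, so V_A = 28.1 × 30940/31090 = 27.96 V.
Then V_B = V_A × (R3‖R_L)/(R2 + R3‖R_L) = 27.96 × 22650/30940 = 20.5 V.

V ≈ 20.5 V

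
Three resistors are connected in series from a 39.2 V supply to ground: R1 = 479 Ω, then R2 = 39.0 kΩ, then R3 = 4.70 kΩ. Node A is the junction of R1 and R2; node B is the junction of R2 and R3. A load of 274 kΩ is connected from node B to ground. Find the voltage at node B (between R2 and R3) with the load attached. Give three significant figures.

At node B, R3 is in parallel with the load: R3‖R_L = 4621 Ω.
Below node A the resistance is R2 + (R3‖R_L) = 43620 Ω, so V_A = 39.2 × 43620/44100 = 38.77 V.
Then V_B = V_A × (R3‖R_L)/(R2 + R3‖R_L) = 38.77 × 4621/43620 = 4.11 V.

V ≈ 4.11 V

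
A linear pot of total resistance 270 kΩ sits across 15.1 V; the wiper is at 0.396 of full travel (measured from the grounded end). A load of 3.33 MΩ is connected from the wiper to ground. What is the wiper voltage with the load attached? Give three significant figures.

The wiper splits the pot into (1−α)R = 163.1 kΩ above and αR = 106.9 kΩ below.
Lower section ‖ load = 103.6 kΩ.
V_wiper = 15.1 × 103.6/(163.1 + 103.6) = 5.87 V.

V ≈ 5.87 V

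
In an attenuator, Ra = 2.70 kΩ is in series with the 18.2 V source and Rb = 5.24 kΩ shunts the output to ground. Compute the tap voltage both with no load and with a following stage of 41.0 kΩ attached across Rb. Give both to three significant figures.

Unloaded: 12.0 V; loaded: 11.5 V

Open-circuit: V = 18.2 × 5.24/(2.70 + 5.24) = 12.0 V.
With the load, Rb becomes Rb‖R_L = 4.646 kΩ, so V = 18.2 × 4.646/7.346 = 11.5 V.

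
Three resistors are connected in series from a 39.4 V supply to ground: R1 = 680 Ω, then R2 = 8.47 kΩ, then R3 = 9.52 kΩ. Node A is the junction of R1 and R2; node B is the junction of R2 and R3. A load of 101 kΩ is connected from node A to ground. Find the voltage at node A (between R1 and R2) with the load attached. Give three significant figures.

V ≈ 37.7 V

Below node A the series string R2+R3 = 17990 Ω sits in parallel with the 101000 Ω load: 15270 Ω.
V_A = 39.4 × 15270/(680 + 15270) = 37.7 V.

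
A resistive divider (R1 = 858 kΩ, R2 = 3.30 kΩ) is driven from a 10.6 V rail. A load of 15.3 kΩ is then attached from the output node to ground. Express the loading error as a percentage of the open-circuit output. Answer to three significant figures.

The divider's output (Thévenin) resistance is R1‖R2 = 3.287 kΩ.
Fractional drop under load = R_th/(R_th + R_L) = 3.287 / (3.287 + 15.3) = 0.1769.
So the output falls by 17.7 %.

17.7 %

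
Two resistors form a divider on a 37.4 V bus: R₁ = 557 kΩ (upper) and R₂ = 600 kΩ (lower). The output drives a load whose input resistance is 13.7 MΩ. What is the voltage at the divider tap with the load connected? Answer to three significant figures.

The load sits in parallel with R₂: R₂‖R_L = (600 × 13700) / (600 + 13700) = 574.8 kΩ.
V_out = 37.4 × 574.8 / (557 + 574.8) = 37.4 × 574.8/1132 = 19.0 V.

V_out ≈ 19.0 V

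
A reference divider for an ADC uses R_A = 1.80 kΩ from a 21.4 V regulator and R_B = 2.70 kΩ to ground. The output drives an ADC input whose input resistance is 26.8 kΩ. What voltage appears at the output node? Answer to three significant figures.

The load sits in parallel with R_B: R_B‖R_L = (2.70 × 26.8) / (2.70 + 26.8) = 2.453 kΩ.
V_out = 21.4 × 2.453 / (1.80 + 2.453) = 21.4 × 2.453/4.253 = 12.3 V.

V_out ≈ 12.3 V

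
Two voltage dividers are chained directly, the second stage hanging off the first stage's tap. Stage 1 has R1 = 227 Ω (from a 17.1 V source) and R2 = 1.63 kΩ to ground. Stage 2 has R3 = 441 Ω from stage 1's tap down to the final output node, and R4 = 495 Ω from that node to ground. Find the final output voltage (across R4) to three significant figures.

Stage 2 presents R3+R4 = 936.0 Ω as a load on stage 1's tap.
Stage 1's lower leg becomes R2‖(R3+R4) = 594.6 Ω, so V_mid = 17.1 × 594.6/821.6 = 12.38 V.
Stage 2 is itself unloaded: V_out = V_mid × R4/(R3+R4) = 12.38 × 495/936.0 = 6.54 V.

V_out ≈ 6.54 V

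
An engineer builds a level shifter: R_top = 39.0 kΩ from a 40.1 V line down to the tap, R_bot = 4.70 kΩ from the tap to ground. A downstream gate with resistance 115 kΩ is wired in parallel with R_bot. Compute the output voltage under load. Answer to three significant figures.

The load sits in parallel with R_bot: R_bot‖R_L = (4.70 × 115) / (4.70 + 115) = 4.515 kΩ.
V_out = 40.1 × 4.515 / (39.0 + 4.515) = 40.1 × 4.515/43.52 = 4.16 V.

V_out ≈ 4.16 V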